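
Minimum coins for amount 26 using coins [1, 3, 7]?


dp[0]=0; dp[i]=1+min(dp[i-c] for c in coins)
...dp[21]=3, dp[22]=4, dp[23]=5, dp[24]=4, dp[25]=5, dp[26]=6
Minimum coins for 26 = 6


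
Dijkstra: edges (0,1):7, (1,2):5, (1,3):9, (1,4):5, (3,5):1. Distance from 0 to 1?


Dijkstra from 0:
Distances: {0: 0, 1: 7, 2: 12, 3: 16, 4: 12, 5: 17}
Shortest distance to 1 = 7, path = [0, 1]


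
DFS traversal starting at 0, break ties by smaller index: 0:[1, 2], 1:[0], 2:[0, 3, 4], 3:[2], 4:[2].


DFS stack-based: start with [0]
Visit order: [0, 1, 2, 3, 4]


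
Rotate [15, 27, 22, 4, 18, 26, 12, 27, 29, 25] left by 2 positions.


Left rotate by 2: [22, 4, 18, 26, 12, 27, 29, 25, 15, 27]


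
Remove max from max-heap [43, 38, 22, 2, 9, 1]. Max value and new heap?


Max = 43
Replace root with last, heapify down
Resulting heap: [38, 9, 22, 2, 1]


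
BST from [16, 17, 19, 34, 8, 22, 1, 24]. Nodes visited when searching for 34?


BST root = 16
Search for 34: compare at each node
Path: [16, 17, 19, 34]


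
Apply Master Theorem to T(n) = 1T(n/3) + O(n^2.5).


a=1, b=3, c=2.5. log_3(1)=0 < c=2.5. Case 3: O(n^c) = O(n^2.500)
Complexity: O(n^2.500)


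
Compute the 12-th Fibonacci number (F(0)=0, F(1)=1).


F(n)=F(n-1)+F(n-2)
...F(10)=55, F(11)=89, F(12)=144


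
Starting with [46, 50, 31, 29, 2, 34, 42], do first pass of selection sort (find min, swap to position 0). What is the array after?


After one pass: [2, 50, 31, 29, 46, 34, 42]


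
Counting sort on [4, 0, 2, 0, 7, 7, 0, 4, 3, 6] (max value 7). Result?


Count array: [3, 0, 1, 1, 2, 0, 1, 2]
Reconstruct: [0, 0, 0, 2, 3, 4, 4, 6, 7, 7]


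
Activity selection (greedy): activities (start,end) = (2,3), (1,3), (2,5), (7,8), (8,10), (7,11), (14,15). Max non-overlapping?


Greedy: pick earliest-ending, then skip overlaps.
Selected (4 activities): [(2, 3), (7, 8), (8, 10), (14, 15)]


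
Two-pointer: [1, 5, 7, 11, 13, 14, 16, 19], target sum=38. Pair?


Two pointers: lo=0, hi=7
No pair sums to 38


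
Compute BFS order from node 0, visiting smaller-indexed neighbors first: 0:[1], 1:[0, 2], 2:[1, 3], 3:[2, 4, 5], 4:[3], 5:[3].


BFS queue: start with [0]
Visit order: [0, 1, 2, 3, 4, 5]


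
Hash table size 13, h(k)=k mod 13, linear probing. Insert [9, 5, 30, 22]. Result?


Insertions: 9->slot 9; 5->slot 5; 30->slot 4; 22->slot 10
Table: [None, None, None, None, 30, 5, None, None, None, 9, 22, None, None]


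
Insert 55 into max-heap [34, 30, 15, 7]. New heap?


Append 55: [34, 30, 15, 7, 55]
Bubble up: swap idx 4(55) with idx 1(30); swap idx 1(55) with idx 0(34)
Result: [55, 34, 15, 7, 30]


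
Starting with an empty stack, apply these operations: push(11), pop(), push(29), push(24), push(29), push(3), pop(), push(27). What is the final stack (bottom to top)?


push(11) -> [11]
pop() returns 11 -> []
push(29) -> [29]
push(24) -> [29, 24]
push(29) -> [29, 24, 29]
push(3) -> [29, 24, 29, 3]
pop() returns 3 -> [29, 24, 29]
push(27) -> [29, 24, 29, 27]
Final stack (bottom to top): [29, 24, 29, 27]


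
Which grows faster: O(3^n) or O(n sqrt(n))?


n^1.5 grows slower than exponential (base 3)
O(n sqrt(n)) is asymptotically smaller; O(3^n) grows faster


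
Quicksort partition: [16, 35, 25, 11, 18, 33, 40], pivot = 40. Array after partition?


Elements <= 40 go left of pivot.
Result: [16, 35, 25, 11, 18, 33, 40], pivot at index 6


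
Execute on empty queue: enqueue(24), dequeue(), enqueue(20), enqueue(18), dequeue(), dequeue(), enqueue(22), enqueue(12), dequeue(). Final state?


enqueue(24) -> [24]
dequeue() returns 24 -> []
enqueue(20) -> [20]
enqueue(18) -> [20, 18]
dequeue() returns 20 -> [18]
dequeue() returns 18 -> []
enqueue(22) -> [22]
enqueue(12) -> [22, 12]
dequeue() returns 22 -> [12]
Final queue (front to back): [12]


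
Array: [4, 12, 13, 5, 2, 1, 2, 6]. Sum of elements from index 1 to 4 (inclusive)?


Prefix sums: [0, 4, 16, 29, 34, 36, 37, 39, 45]
Sum[1..4] = prefix[5] - prefix[1] = 36 - 4 = 32


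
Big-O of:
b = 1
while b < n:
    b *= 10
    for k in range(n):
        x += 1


Per nesting level: O(log n) * O(n) = O(n log n)
Complexity: O(n log n)


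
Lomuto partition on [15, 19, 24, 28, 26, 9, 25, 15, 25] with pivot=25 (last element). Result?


Elements <= 25 go left of pivot.
Result: [15, 19, 24, 9, 25, 15, 25, 28, 26], pivot at index 6


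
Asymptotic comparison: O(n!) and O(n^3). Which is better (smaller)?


cubic grows slower than factorial
O(n^3) is asymptotically smaller; O(n!) grows faster


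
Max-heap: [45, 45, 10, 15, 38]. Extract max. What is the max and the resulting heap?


Max = 45
Replace root with last, heapify down
Resulting heap: [45, 38, 10, 15]


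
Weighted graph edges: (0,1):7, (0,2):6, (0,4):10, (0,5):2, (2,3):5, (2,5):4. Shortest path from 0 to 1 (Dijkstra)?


Dijkstra from 0:
Distances: {0: 0, 1: 7, 2: 6, 3: 11, 4: 10, 5: 2}
Shortest distance to 1 = 7, path = [0, 1]


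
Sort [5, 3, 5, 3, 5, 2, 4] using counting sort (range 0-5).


Count array: [0, 0, 1, 2, 1, 3]
Reconstruct: [2, 3, 3, 4, 5, 5, 5]


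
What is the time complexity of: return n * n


Analysis: constant-time operation, no loop
Complexity: O(1)


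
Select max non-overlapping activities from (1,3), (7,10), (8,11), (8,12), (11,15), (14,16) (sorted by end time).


Greedy: pick earliest-ending, then skip overlaps.
Selected (3 activities): [(1, 3), (7, 10), (11, 15)]


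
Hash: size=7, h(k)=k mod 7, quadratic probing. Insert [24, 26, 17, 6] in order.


Insertions: 24->slot 3; 26->slot 5; 17->slot 4; 6->slot 6
Table: [None, None, None, 24, 17, 26, 6]


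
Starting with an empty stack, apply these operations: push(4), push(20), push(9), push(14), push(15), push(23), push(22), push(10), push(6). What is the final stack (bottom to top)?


push(4) -> [4]
push(20) -> [4, 20]
push(9) -> [4, 20, 9]
push(14) -> [4, 20, 9, 14]
push(15) -> [4, 20, 9, 14, 15]
push(23) -> [4, 20, 9, 14, 15, 23]
push(22) -> [4, 20, 9, 14, 15, 23, 22]
push(10) -> [4, 20, 9, 14, 15, 23, 22, 10]
push(6) -> [4, 20, 9, 14, 15, 23, 22, 10, 6]
Final stack (bottom to top): [4, 20, 9, 14, 15, 23, 22, 10, 6]


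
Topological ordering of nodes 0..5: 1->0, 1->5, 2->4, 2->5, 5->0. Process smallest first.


Kahn's algorithm, process smallest node first
Order: [1, 2, 3, 4, 5, 0]


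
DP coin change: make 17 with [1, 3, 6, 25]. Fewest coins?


dp[0]=0; dp[i]=1+min(dp[i-c] for c in coins)
...dp[12]=2, dp[13]=3, dp[14]=4, dp[15]=3, dp[16]=4, dp[17]=5
Minimum coins for 17 = 5


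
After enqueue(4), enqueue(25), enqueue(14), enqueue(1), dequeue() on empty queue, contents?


enqueue(4) -> [4]
enqueue(25) -> [4, 25]
enqueue(14) -> [4, 25, 14]
enqueue(1) -> [4, 25, 14, 1]
dequeue() returns 4 -> [25, 14, 1]
Final queue (front to back): [25, 14, 1]


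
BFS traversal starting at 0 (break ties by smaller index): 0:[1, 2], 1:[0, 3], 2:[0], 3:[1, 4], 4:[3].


BFS queue: start with [0]
Visit order: [0, 1, 2, 3, 4]


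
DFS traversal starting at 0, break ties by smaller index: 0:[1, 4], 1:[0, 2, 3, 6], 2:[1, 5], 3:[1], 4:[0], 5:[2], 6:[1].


DFS stack-based: start with [0]
Visit order: [0, 1, 2, 5, 3, 6, 4]


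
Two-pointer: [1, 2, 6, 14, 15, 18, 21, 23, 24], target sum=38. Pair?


Two pointers: lo=0, hi=8
Found pair: (14, 24) summing to 38


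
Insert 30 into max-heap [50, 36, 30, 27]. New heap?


Append 30: [50, 36, 30, 27, 30]
Bubble up: no swaps needed
Result: [50, 36, 30, 27, 30]


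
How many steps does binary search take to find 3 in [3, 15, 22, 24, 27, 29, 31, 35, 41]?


Search for 3:
[0,8] mid=4 arr[4]=27
[0,3] mid=1 arr[1]=15
[0,0] mid=0 arr[0]=3
Total: 3 comparisons


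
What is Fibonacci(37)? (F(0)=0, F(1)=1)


F(n)=F(n-1)+F(n-2)
...F(35)=9227465, F(36)=14930352, F(37)=24157817


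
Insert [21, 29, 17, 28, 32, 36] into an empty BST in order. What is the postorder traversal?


Root = 21; build tree by BST insertion.
Postorder traversal: [17, 28, 36, 32, 29, 21]


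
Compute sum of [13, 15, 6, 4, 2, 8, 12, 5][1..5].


Prefix sums: [0, 13, 28, 34, 38, 40, 48, 60, 65]
Sum[1..5] = prefix[6] - prefix[1] = 48 - 13 = 35


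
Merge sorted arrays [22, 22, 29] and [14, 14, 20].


Compare heads, take smaller each step.
Merged: [14, 14, 20, 22, 22, 29]


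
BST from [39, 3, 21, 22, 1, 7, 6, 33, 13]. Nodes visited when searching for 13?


BST root = 39
Search for 13: compare at each node
Path: [39, 3, 21, 7, 13]


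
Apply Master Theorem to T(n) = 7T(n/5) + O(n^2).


a=7, b=5, c=2. log_5(7)=1.209 < c=2. Case 3: O(n^c) = O(n^2)
Complexity: O(n^2)


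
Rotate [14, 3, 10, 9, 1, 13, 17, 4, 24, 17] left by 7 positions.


Left rotate by 7: [4, 24, 17, 14, 3, 10, 9, 1, 13, 17]


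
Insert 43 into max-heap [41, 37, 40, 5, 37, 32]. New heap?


Append 43: [41, 37, 40, 5, 37, 32, 43]
Bubble up: swap idx 6(43) with idx 2(40); swap idx 2(43) with idx 0(41)
Result: [43, 37, 41, 5, 37, 32, 40]


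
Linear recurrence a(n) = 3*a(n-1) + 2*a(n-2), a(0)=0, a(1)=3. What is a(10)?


Build bottom-up:
...a(8)=18837, a(9)=67089, a(10)=3*67089+2*18837=238941


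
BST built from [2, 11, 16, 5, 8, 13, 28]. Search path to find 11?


BST root = 2
Search for 11: compare at each node
Path: [2, 11]


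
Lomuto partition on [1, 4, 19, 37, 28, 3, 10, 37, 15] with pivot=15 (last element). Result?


Elements <= 15 go left of pivot.
Result: [1, 4, 3, 10, 15, 19, 37, 37, 28], pivot at index 4


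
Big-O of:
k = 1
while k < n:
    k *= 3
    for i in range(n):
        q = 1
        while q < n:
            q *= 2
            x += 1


Per nesting level: O(log n) * O(n) * O(log n) = O(n (log n)^2)
Complexity: O(n (log n)^2)


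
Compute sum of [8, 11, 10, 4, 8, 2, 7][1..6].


Prefix sums: [0, 8, 19, 29, 33, 41, 43, 50]
Sum[1..6] = prefix[7] - prefix[1] = 50 - 8 = 42


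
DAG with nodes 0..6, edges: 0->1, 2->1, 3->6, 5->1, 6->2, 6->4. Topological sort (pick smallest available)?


Kahn's algorithm, process smallest node first
Order: [0, 3, 5, 6, 2, 1, 4]


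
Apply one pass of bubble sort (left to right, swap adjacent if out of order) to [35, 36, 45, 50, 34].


After one pass: [35, 36, 45, 34, 50]


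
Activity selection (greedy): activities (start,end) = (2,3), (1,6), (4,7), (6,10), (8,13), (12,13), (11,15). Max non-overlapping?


Greedy: pick earliest-ending, then skip overlaps.
Selected (3 activities): [(2, 3), (4, 7), (8, 13)]


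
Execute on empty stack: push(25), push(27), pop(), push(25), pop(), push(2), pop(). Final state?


push(25) -> [25]
push(27) -> [25, 27]
pop() returns 27 -> [25]
push(25) -> [25, 25]
pop() returns 25 -> [25]
push(2) -> [25, 2]
pop() returns 2 -> [25]
Final stack (bottom to top): [25]


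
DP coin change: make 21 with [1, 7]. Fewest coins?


dp[0]=0; dp[i]=1+min(dp[i-c] for c in coins)
...dp[16]=4, dp[17]=5, dp[18]=6, dp[19]=7, dp[20]=8, dp[21]=3
Minimum coins for 21 = 3


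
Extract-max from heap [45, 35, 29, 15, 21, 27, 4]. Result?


Max = 45
Replace root with last, heapify down
Resulting heap: [35, 21, 29, 15, 4, 27]


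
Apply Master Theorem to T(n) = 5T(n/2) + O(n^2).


a=5, b=2, c=2. log_2(5)=2.322 > c=2. Case 1: O(n^log_b(a)) = O(n^2.322)
Complexity: O(n^2.322)


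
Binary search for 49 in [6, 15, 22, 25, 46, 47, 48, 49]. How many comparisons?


Search for 49:
[0,7] mid=3 arr[3]=25
[4,7] mid=5 arr[5]=47
[6,7] mid=6 arr[6]=48
[7,7] mid=7 arr[7]=49
Total: 4 comparisons


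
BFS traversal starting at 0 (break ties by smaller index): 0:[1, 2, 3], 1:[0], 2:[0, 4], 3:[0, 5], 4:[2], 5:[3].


BFS queue: start with [0]
Visit order: [0, 1, 2, 3, 4, 5]


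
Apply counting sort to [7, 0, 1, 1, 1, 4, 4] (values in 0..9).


Count array: [1, 3, 0, 0, 2, 0, 0, 1, 0, 0]
Reconstruct: [0, 1, 1, 1, 4, 4, 7]


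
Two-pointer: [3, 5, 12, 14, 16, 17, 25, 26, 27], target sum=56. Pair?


Two pointers: lo=0, hi=8
No pair sums to 56


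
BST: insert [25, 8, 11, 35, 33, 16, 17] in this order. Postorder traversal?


Root = 25; build tree by BST insertion.
Postorder traversal: [17, 16, 11, 8, 33, 35, 25]


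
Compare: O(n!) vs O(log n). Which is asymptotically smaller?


logarithmic grows slower than factorial
O(log n) is asymptotically smaller; O(n!) grows faster


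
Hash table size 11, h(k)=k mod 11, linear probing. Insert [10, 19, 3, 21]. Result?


Insertions: 10->slot 10; 19->slot 8; 3->slot 3; 21->slot 0
Table: [21, None, None, 3, None, None, None, None, 19, None, 10]


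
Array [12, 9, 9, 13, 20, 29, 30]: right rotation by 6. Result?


Right rotate by 6: [9, 9, 13, 20, 29, 30, 12]


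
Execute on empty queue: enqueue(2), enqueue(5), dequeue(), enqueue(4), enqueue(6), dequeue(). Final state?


enqueue(2) -> [2]
enqueue(5) -> [2, 5]
dequeue() returns 2 -> [5]
enqueue(4) -> [5, 4]
enqueue(6) -> [5, 4, 6]
dequeue() returns 5 -> [4, 6]
Final queue (front to back): [4, 6]


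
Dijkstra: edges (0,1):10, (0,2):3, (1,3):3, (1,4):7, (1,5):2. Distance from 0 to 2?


Dijkstra from 0:
Distances: {0: 0, 1: 10, 2: 3, 3: 13, 4: 17, 5: 12}
Shortest distance to 2 = 3, path = [0, 2]


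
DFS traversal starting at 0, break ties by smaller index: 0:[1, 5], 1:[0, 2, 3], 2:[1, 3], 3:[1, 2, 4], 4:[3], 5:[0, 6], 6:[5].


DFS stack-based: start with [0]
Visit order: [0, 1, 2, 3, 4, 5, 6]


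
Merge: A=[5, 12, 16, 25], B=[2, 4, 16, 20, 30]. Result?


Compare heads, take smaller each step.
Merged: [2, 4, 5, 12, 16, 16, 20, 25, 30]


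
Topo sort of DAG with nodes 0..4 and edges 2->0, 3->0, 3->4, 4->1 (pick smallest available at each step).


Kahn's algorithm, process smallest node first
Order: [2, 3, 0, 4, 1]


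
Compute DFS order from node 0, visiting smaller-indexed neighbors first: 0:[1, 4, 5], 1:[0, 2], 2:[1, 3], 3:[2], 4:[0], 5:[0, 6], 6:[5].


DFS stack-based: start with [0]
Visit order: [0, 1, 2, 3, 4, 5, 6]


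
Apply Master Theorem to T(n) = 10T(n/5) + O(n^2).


a=10, b=5, c=2. log_5(10)=1.431 < c=2. Case 3: O(n^c) = O(n^2)
Complexity: O(n^2)


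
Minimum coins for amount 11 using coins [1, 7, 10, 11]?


dp[0]=0; dp[i]=1+min(dp[i-c] for c in coins)
...dp[6]=6, dp[7]=1, dp[8]=2, dp[9]=3, dp[10]=1, dp[11]=1
Minimum coins for 11 = 1


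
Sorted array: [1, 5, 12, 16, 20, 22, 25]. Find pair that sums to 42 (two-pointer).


Two pointers: lo=0, hi=6
Found pair: (20, 22) summing to 42


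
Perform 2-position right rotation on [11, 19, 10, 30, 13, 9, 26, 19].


Right rotate by 2: [26, 19, 11, 19, 10, 30, 13, 9]


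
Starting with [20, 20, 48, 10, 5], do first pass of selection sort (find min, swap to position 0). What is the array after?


After one pass: [5, 20, 48, 10, 20]


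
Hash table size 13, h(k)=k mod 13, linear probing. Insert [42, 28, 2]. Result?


Insertions: 42->slot 3; 28->slot 2; 2->slot 4
Table: [None, None, 28, 42, 2, None, None, None, None, None, None, None, None]


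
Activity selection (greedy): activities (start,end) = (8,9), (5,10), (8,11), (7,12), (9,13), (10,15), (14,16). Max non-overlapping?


Greedy: pick earliest-ending, then skip overlaps.
Selected (3 activities): [(8, 9), (9, 13), (14, 16)]


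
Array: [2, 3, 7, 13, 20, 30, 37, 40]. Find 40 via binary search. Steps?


Search for 40:
[0,7] mid=3 arr[3]=13
[4,7] mid=5 arr[5]=30
[6,7] mid=6 arr[6]=37
[7,7] mid=7 arr[7]=40
Total: 4 comparisons


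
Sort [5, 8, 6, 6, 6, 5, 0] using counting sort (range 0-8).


Count array: [1, 0, 0, 0, 0, 2, 3, 0, 1]
Reconstruct: [0, 5, 5, 6, 6, 6, 8]


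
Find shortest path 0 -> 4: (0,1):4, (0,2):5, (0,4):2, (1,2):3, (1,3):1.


Dijkstra from 0:
Distances: {0: 0, 1: 4, 2: 5, 3: 5, 4: 2}
Shortest distance to 4 = 2, path = [0, 4]


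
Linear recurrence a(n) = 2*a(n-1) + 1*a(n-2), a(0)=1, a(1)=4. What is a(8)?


Build bottom-up:
...a(6)=309, a(7)=746, a(8)=2*746+1*309=1801


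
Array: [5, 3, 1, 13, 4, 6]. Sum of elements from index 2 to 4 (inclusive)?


Prefix sums: [0, 5, 8, 9, 22, 26, 32]
Sum[2..4] = prefix[5] - prefix[2] = 26 - 8 = 18


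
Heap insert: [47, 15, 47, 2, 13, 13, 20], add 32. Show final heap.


Append 32: [47, 15, 47, 2, 13, 13, 20, 32]
Bubble up: swap idx 7(32) with idx 3(2); swap idx 3(32) with idx 1(15)
Result: [47, 32, 47, 15, 13, 13, 20, 2]


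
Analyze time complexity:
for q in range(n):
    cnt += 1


Per nesting level: O(n) = O(n)
Complexity: O(n)


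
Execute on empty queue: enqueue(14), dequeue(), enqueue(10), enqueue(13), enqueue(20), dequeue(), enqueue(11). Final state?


enqueue(14) -> [14]
dequeue() returns 14 -> []
enqueue(10) -> [10]
enqueue(13) -> [10, 13]
enqueue(20) -> [10, 13, 20]
dequeue() returns 10 -> [13, 20]
enqueue(11) -> [13, 20, 11]
Final queue (front to back): [13, 20, 11]


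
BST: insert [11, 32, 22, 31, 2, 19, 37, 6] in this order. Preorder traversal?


Root = 11; build tree by BST insertion.
Preorder traversal: [11, 2, 6, 32, 22, 19, 31, 37]


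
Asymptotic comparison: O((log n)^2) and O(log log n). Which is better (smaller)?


double-logarithmic grows slower than polylogarithmic
O(log log n) is asymptotically smaller; O((log n)^2) grows faster


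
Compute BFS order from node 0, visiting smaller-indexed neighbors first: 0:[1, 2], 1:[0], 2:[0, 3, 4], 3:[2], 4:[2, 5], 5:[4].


BFS queue: start with [0]
Visit order: [0, 1, 2, 3, 4, 5]


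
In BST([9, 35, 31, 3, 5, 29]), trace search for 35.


BST root = 9
Search for 35: compare at each node
Path: [9, 35]


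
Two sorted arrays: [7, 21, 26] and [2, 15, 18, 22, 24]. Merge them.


Compare heads, take smaller each step.
Merged: [2, 7, 15, 18, 21, 22, 24, 26]


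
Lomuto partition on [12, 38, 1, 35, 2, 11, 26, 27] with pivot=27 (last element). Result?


Elements <= 27 go left of pivot.
Result: [12, 1, 2, 11, 26, 27, 38, 35], pivot at index 5


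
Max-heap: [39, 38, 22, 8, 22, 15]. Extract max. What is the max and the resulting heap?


Max = 39
Replace root with last, heapify down
Resulting heap: [38, 22, 22, 8, 15]


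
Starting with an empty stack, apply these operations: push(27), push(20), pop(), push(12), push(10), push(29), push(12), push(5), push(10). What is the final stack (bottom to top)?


push(27) -> [27]
push(20) -> [27, 20]
pop() returns 20 -> [27]
push(12) -> [27, 12]
push(10) -> [27, 12, 10]
push(29) -> [27, 12, 10, 29]
push(12) -> [27, 12, 10, 29, 12]
push(5) -> [27, 12, 10, 29, 12, 5]
push(10) -> [27, 12, 10, 29, 12, 5, 10]
Final stack (bottom to top): [27, 12, 10, 29, 12, 5, 10]


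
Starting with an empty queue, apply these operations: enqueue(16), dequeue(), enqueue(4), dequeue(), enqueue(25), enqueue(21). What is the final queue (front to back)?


enqueue(16) -> [16]
dequeue() returns 16 -> []
enqueue(4) -> [4]
dequeue() returns 4 -> []
enqueue(25) -> [25]
enqueue(21) -> [25, 21]
Final queue (front to back): [25, 21]


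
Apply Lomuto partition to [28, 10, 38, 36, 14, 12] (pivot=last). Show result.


Elements <= 12 go left of pivot.
Result: [10, 12, 38, 36, 14, 28], pivot at index 1


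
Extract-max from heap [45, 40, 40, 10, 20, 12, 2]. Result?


Max = 45
Replace root with last, heapify down
Resulting heap: [40, 20, 40, 10, 2, 12]


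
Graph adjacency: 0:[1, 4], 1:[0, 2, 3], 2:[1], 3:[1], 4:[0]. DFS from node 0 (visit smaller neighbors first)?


DFS stack-based: start with [0]
Visit order: [0, 1, 2, 3, 4]


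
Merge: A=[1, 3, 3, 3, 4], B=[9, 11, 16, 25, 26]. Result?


Compare heads, take smaller each step.
Merged: [1, 3, 3, 3, 4, 9, 11, 16, 25, 26]


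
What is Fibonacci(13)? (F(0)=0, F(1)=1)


F(n)=F(n-1)+F(n-2)
...F(11)=89, F(12)=144, F(13)=233


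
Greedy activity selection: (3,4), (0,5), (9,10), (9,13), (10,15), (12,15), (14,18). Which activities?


Greedy: pick earliest-ending, then skip overlaps.
Selected (3 activities): [(3, 4), (9, 10), (10, 15)]


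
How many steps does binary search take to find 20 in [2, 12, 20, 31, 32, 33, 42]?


Search for 20:
[0,6] mid=3 arr[3]=31
[0,2] mid=1 arr[1]=12
[2,2] mid=2 arr[2]=20
Total: 3 comparisons


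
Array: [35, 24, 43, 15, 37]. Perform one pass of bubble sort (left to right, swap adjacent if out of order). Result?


After one pass: [24, 35, 15, 37, 43]


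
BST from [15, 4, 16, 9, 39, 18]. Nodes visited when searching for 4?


BST root = 15
Search for 4: compare at each node
Path: [15, 4]


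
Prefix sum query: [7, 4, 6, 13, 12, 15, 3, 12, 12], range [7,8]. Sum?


Prefix sums: [0, 7, 11, 17, 30, 42, 57, 60, 72, 84]
Sum[7..8] = prefix[9] - prefix[7] = 84 - 60 = 24


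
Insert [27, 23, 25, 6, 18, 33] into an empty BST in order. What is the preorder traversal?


Root = 27; build tree by BST insertion.
Preorder traversal: [27, 23, 6, 18, 25, 33]


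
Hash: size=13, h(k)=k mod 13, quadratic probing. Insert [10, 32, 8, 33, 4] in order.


Insertions: 10->slot 10; 32->slot 6; 8->slot 8; 33->slot 7; 4->slot 4
Table: [None, None, None, None, 4, None, 32, 33, 8, None, 10, None, None]


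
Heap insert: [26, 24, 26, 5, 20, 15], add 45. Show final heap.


Append 45: [26, 24, 26, 5, 20, 15, 45]
Bubble up: swap idx 6(45) with idx 2(26); swap idx 2(45) with idx 0(26)
Result: [45, 24, 26, 5, 20, 15, 26]


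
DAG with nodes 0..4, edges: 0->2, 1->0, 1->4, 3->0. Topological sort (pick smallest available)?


Kahn's algorithm, process smallest node first
Order: [1, 3, 0, 2, 4]


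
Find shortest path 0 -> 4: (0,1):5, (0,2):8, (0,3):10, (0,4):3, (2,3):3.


Dijkstra from 0:
Distances: {0: 0, 1: 5, 2: 8, 3: 10, 4: 3}
Shortest distance to 4 = 3, path = [0, 4]


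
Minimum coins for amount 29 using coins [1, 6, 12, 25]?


dp[0]=0; dp[i]=1+min(dp[i-c] for c in coins)
...dp[24]=2, dp[25]=1, dp[26]=2, dp[27]=3, dp[28]=4, dp[29]=5
Minimum coins for 29 = 5


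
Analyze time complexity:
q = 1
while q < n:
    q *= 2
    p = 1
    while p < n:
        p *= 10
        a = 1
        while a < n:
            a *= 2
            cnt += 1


Per nesting level: O(log n) * O(log n) * O(log n) = O((log n)^3)
Complexity: O((log n)^3)


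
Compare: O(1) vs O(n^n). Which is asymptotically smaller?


constant grows slower than n^n
O(1) is asymptotically smaller; O(n^n) grows faster


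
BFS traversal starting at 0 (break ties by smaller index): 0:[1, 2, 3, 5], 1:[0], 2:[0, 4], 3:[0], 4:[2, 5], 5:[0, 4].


BFS queue: start with [0]
Visit order: [0, 1, 2, 3, 5, 4]


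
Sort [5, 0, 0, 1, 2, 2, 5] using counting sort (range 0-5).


Count array: [2, 1, 2, 0, 0, 2]
Reconstruct: [0, 0, 1, 2, 2, 5, 5]


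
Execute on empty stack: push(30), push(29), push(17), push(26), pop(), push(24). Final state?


push(30) -> [30]
push(29) -> [30, 29]
push(17) -> [30, 29, 17]
push(26) -> [30, 29, 17, 26]
pop() returns 26 -> [30, 29, 17]
push(24) -> [30, 29, 17, 24]
Final stack (bottom to top): [30, 29, 17, 24]


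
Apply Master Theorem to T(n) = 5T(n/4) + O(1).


a=5, b=4, c=0. log_4(5)=1.161 > c=0. Case 1: O(n^log_b(a)) = O(n^1.161)
Complexity: O(n^1.161)


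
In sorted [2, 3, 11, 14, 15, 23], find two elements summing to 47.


Two pointers: lo=0, hi=5
No pair sums to 47


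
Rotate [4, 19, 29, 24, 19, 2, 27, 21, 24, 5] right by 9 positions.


Right rotate by 9: [19, 29, 24, 19, 2, 27, 21, 24, 5, 4]


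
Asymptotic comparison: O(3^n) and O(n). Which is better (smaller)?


linear grows slower than exponential (base 3)
O(n) is asymptotically smaller; O(3^n) grows faster


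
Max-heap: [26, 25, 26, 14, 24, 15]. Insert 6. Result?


Append 6: [26, 25, 26, 14, 24, 15, 6]
Bubble up: no swaps needed
Result: [26, 25, 26, 14, 24, 15, 6]


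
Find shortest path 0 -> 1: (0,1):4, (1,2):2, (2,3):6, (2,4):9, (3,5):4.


Dijkstra from 0:
Distances: {0: 0, 1: 4, 2: 6, 3: 12, 4: 15, 5: 16}
Shortest distance to 1 = 4, path = [0, 1]


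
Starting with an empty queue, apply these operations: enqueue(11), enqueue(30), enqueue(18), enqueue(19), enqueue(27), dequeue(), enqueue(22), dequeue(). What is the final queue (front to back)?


enqueue(11) -> [11]
enqueue(30) -> [11, 30]
enqueue(18) -> [11, 30, 18]
enqueue(19) -> [11, 30, 18, 19]
enqueue(27) -> [11, 30, 18, 19, 27]
dequeue() returns 11 -> [30, 18, 19, 27]
enqueue(22) -> [30, 18, 19, 27, 22]
dequeue() returns 30 -> [18, 19, 27, 22]
Final queue (front to back): [18, 19, 27, 22]


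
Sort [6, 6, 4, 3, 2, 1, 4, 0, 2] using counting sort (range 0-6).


Count array: [1, 1, 2, 1, 2, 0, 2]
Reconstruct: [0, 1, 2, 2, 3, 4, 4, 6, 6]


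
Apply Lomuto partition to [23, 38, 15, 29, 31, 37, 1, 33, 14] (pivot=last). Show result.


Elements <= 14 go left of pivot.
Result: [1, 14, 15, 29, 31, 37, 23, 33, 38], pivot at index 1


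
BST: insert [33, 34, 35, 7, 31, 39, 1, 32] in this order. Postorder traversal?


Root = 33; build tree by BST insertion.
Postorder traversal: [1, 32, 31, 7, 39, 35, 34, 33]


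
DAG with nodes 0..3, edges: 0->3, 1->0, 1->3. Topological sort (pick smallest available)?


Kahn's algorithm, process smallest node first
Order: [1, 0, 2, 3]


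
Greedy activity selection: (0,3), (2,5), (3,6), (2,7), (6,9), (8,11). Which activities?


Greedy: pick earliest-ending, then skip overlaps.
Selected (3 activities): [(0, 3), (3, 6), (6, 9)]


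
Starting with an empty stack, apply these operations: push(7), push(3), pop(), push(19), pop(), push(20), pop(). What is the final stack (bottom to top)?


push(7) -> [7]
push(3) -> [7, 3]
pop() returns 3 -> [7]
push(19) -> [7, 19]
pop() returns 19 -> [7]
push(20) -> [7, 20]
pop() returns 20 -> [7]
Final stack (bottom to top): [7]


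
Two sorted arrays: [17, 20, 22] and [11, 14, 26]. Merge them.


Compare heads, take smaller each step.
Merged: [11, 14, 17, 20, 22, 26]


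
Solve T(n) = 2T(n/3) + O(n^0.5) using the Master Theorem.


a=2, b=3, c=0.5. log_3(2)=0.631 > c=0.5. Case 1: O(n^log_b(a)) = O(n^0.631)
Complexity: O(n^0.631)


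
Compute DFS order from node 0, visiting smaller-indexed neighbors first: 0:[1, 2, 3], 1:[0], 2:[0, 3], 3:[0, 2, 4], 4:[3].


DFS stack-based: start with [0]
Visit order: [0, 1, 2, 3, 4]


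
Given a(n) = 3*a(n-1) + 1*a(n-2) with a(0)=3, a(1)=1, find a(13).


Build bottom-up:
...a(11)=269992, a(12)=891723, a(13)=3*891723+1*269992=2945161


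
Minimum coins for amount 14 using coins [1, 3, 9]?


dp[0]=0; dp[i]=1+min(dp[i-c] for c in coins)
...dp[9]=1, dp[10]=2, dp[11]=3, dp[12]=2, dp[13]=3, dp[14]=4
Minimum coins for 14 = 4


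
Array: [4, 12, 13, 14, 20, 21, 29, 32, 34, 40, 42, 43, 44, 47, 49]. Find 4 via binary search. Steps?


Search for 4:
[0,14] mid=7 arr[7]=32
[0,6] mid=3 arr[3]=14
[0,2] mid=1 arr[1]=12
[0,0] mid=0 arr[0]=4
Total: 4 comparisons


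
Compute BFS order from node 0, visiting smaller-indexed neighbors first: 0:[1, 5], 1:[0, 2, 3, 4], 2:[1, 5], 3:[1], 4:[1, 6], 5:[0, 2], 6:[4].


BFS queue: start with [0]
Visit order: [0, 1, 5, 2, 3, 4, 6]


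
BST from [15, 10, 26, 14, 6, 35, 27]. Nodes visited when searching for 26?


BST root = 15
Search for 26: compare at each node
Path: [15, 26]


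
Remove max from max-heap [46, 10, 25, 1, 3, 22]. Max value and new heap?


Max = 46
Replace root with last, heapify down
Resulting heap: [25, 10, 22, 1, 3]


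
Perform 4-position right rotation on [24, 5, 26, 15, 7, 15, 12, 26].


Right rotate by 4: [7, 15, 12, 26, 24, 5, 26, 15]


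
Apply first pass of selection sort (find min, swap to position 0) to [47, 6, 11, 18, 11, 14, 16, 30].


After one pass: [6, 47, 11, 18, 11, 14, 16, 30]


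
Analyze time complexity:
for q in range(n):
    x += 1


Per nesting level: O(n) = O(n)
Complexity: O(n)


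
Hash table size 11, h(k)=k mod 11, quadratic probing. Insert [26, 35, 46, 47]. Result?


Insertions: 26->slot 4; 35->slot 2; 46->slot 3; 47->slot 7
Table: [None, None, 35, 46, 26, None, None, 47, None, None, None]


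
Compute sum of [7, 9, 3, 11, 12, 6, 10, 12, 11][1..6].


Prefix sums: [0, 7, 16, 19, 30, 42, 48, 58, 70, 81]
Sum[1..6] = prefix[7] - prefix[1] = 58 - 7 = 51


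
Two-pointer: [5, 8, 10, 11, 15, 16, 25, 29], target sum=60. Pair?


Two pointers: lo=0, hi=7
No pair sums to 60


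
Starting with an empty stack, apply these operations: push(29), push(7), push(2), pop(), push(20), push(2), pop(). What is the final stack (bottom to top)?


push(29) -> [29]
push(7) -> [29, 7]
push(2) -> [29, 7, 2]
pop() returns 2 -> [29, 7]
push(20) -> [29, 7, 20]
push(2) -> [29, 7, 20, 2]
pop() returns 2 -> [29, 7, 20]
Final stack (bottom to top): [29, 7, 20]


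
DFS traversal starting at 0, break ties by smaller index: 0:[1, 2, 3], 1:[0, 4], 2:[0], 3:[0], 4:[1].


DFS stack-based: start with [0]
Visit order: [0, 1, 4, 2, 3]


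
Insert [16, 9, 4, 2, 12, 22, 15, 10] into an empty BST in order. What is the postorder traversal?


Root = 16; build tree by BST insertion.
Postorder traversal: [2, 4, 10, 15, 12, 9, 22, 16]


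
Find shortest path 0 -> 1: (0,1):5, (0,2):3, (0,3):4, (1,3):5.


Dijkstra from 0:
Distances: {0: 0, 1: 5, 2: 3, 3: 4}
Shortest distance to 1 = 5, path = [0, 1]


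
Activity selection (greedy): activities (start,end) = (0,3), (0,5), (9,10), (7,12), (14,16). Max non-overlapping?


Greedy: pick earliest-ending, then skip overlaps.
Selected (3 activities): [(0, 3), (9, 10), (14, 16)]


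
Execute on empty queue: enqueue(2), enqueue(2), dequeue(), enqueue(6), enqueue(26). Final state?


enqueue(2) -> [2]
enqueue(2) -> [2, 2]
dequeue() returns 2 -> [2]
enqueue(6) -> [2, 6]
enqueue(26) -> [2, 6, 26]
Final queue (front to back): [2, 6, 26]


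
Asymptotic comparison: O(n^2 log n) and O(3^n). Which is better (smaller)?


n^2 log n grows slower than exponential (base 3)
O(n^2 log n) is asymptotically smaller; O(3^n) grows faster


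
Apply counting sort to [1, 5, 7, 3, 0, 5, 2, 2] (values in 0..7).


Count array: [1, 1, 2, 1, 0, 2, 0, 1]
Reconstruct: [0, 1, 2, 2, 3, 5, 5, 7]


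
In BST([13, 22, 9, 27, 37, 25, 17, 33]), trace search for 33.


BST root = 13
Search for 33: compare at each node
Path: [13, 22, 27, 37, 33]


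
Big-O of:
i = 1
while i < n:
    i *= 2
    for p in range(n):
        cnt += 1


Per nesting level: O(log n) * O(n) = O(n log n)
Complexity: O(n log n)


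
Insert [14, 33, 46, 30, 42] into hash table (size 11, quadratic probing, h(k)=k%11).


Insertions: 14->slot 3; 33->slot 0; 46->slot 2; 30->slot 8; 42->slot 9
Table: [33, None, 46, 14, None, None, None, None, 30, 42, None]


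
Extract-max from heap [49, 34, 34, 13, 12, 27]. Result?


Max = 49
Replace root with last, heapify down
Resulting heap: [34, 27, 34, 13, 12]


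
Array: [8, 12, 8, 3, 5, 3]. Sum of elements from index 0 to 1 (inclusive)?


Prefix sums: [0, 8, 20, 28, 31, 36, 39]
Sum[0..1] = prefix[2] - prefix[0] = 20 - 0 = 20


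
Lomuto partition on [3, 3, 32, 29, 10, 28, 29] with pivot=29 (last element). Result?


Elements <= 29 go left of pivot.
Result: [3, 3, 29, 10, 28, 29, 32], pivot at index 5


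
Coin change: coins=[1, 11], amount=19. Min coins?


dp[0]=0; dp[i]=1+min(dp[i-c] for c in coins)
...dp[14]=4, dp[15]=5, dp[16]=6, dp[17]=7, dp[18]=8, dp[19]=9
Minimum coins for 19 = 9


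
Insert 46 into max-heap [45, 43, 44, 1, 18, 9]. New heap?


Append 46: [45, 43, 44, 1, 18, 9, 46]
Bubble up: swap idx 6(46) with idx 2(44); swap idx 2(46) with idx 0(45)
Result: [46, 43, 45, 1, 18, 9, 44]


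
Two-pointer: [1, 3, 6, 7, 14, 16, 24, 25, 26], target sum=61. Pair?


Two pointers: lo=0, hi=8
No pair sums to 61


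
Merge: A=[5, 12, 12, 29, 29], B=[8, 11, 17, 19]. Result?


Compare heads, take smaller each step.
Merged: [5, 8, 11, 12, 12, 17, 19, 29, 29]


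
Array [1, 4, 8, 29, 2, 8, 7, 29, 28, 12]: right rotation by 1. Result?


Right rotate by 1: [12, 1, 4, 8, 29, 2, 8, 7, 29, 28]


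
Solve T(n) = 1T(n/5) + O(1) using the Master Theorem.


a=1, b=5, c=0. log_5(1)=0 = c=0. Case 2: O(n^c log n) = O(log n)
Complexity: O(log n)


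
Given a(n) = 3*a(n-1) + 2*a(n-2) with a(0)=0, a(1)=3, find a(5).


Build bottom-up:
...a(3)=33, a(4)=117, a(5)=3*117+2*33=417


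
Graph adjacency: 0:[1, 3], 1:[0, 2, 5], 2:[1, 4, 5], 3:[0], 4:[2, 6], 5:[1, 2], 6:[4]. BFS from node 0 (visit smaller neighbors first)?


BFS queue: start with [0]
Visit order: [0, 1, 3, 2, 5, 4, 6]


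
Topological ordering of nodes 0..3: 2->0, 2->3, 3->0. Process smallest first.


Kahn's algorithm, process smallest node first
Order: [1, 2, 3, 0]


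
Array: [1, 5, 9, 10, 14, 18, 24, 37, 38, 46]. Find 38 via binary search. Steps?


Search for 38:
[0,9] mid=4 arr[4]=14
[5,9] mid=7 arr[7]=37
[8,9] mid=8 arr[8]=38
Total: 3 comparisons


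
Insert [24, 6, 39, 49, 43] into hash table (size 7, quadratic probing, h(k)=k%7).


Insertions: 24->slot 3; 6->slot 6; 39->slot 4; 49->slot 0; 43->slot 1
Table: [49, 43, None, 24, 39, None, 6]


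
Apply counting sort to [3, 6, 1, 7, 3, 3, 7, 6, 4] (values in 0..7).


Count array: [0, 1, 0, 3, 1, 0, 2, 2]
Reconstruct: [1, 3, 3, 3, 4, 6, 6, 7, 7]


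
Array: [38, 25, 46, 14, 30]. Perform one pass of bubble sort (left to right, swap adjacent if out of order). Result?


After one pass: [25, 38, 14, 30, 46]


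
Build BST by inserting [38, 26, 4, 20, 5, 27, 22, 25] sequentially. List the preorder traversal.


Root = 38; build tree by BST insertion.
Preorder traversal: [38, 26, 4, 20, 5, 22, 25, 27]


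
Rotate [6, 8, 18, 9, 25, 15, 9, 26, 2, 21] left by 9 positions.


Left rotate by 9: [21, 6, 8, 18, 9, 25, 15, 9, 26, 2]


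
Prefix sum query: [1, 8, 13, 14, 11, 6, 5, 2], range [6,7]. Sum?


Prefix sums: [0, 1, 9, 22, 36, 47, 53, 58, 60]
Sum[6..7] = prefix[8] - prefix[6] = 60 - 53 = 7


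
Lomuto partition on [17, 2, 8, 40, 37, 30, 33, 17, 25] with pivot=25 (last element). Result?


Elements <= 25 go left of pivot.
Result: [17, 2, 8, 17, 25, 30, 33, 40, 37], pivot at index 4


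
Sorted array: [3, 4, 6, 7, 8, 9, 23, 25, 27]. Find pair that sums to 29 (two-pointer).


Two pointers: lo=0, hi=8
Found pair: (4, 25) summing to 29


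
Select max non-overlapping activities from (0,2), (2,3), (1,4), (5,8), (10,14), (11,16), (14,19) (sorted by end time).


Greedy: pick earliest-ending, then skip overlaps.
Selected (5 activities): [(0, 2), (2, 3), (5, 8), (10, 14), (14, 19)]


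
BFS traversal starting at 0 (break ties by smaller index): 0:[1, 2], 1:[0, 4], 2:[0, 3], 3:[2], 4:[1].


BFS queue: start with [0]
Visit order: [0, 1, 2, 4, 3]


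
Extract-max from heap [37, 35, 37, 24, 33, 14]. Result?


Max = 37
Replace root with last, heapify down
Resulting heap: [37, 35, 14, 24, 33]


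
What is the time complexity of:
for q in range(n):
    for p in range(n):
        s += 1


Per nesting level: O(n) * O(n) = O(n^2)
Complexity: O(n^2)


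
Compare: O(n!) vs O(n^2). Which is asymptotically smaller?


quadratic grows slower than factorial
O(n^2) is asymptotically smaller; O(n!) grows faster


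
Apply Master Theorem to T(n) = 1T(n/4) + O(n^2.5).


a=1, b=4, c=2.5. log_4(1)=0 < c=2.5. Case 3: O(n^c) = O(n^2.500)
Complexity: O(n^2.500)


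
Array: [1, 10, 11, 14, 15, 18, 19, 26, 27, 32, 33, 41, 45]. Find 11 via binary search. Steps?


Search for 11:
[0,12] mid=6 arr[6]=19
[0,5] mid=2 arr[2]=11
Total: 2 comparisons


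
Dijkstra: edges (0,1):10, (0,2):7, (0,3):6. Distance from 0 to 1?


Dijkstra from 0:
Distances: {0: 0, 1: 10, 2: 7, 3: 6}
Shortest distance to 1 = 10, path = [0, 1]


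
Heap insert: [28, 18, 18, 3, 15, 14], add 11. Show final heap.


Append 11: [28, 18, 18, 3, 15, 14, 11]
Bubble up: no swaps needed
Result: [28, 18, 18, 3, 15, 14, 11]


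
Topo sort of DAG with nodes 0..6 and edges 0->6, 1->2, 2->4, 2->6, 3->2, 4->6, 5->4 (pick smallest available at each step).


Kahn's algorithm, process smallest node first
Order: [0, 1, 3, 2, 5, 4, 6]


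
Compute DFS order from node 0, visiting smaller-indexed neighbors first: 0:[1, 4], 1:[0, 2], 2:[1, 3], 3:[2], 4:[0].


DFS stack-based: start with [0]
Visit order: [0, 1, 2, 3, 4]


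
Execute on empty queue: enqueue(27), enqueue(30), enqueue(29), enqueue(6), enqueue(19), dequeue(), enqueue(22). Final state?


enqueue(27) -> [27]
enqueue(30) -> [27, 30]
enqueue(29) -> [27, 30, 29]
enqueue(6) -> [27, 30, 29, 6]
enqueue(19) -> [27, 30, 29, 6, 19]
dequeue() returns 27 -> [30, 29, 6, 19]
enqueue(22) -> [30, 29, 6, 19, 22]
Final queue (front to back): [30, 29, 6, 19, 22]


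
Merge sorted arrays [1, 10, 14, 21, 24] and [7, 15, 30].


Compare heads, take smaller each step.
Merged: [1, 7, 10, 14, 15, 21, 24, 30]


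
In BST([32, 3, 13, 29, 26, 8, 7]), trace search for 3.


BST root = 32
Search for 3: compare at each node
Path: [32, 3]


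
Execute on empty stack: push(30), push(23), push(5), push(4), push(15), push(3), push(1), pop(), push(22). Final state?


push(30) -> [30]
push(23) -> [30, 23]
push(5) -> [30, 23, 5]
push(4) -> [30, 23, 5, 4]
push(15) -> [30, 23, 5, 4, 15]
push(3) -> [30, 23, 5, 4, 15, 3]
push(1) -> [30, 23, 5, 4, 15, 3, 1]
pop() returns 1 -> [30, 23, 5, 4, 15, 3]
push(22) -> [30, 23, 5, 4, 15, 3, 22]
Final stack (bottom to top): [30, 23, 5, 4, 15, 3, 22]


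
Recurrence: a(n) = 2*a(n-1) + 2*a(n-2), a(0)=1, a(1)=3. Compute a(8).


Build bottom-up:
...a(6)=448, a(7)=1224, a(8)=2*1224+2*448=3344


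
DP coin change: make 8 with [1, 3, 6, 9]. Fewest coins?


dp[0]=0; dp[i]=1+min(dp[i-c] for c in coins)
...dp[3]=1, dp[4]=2, dp[5]=3, dp[6]=1, dp[7]=2, dp[8]=3
Minimum coins for 8 = 3


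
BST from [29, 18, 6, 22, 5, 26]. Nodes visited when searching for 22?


BST root = 29
Search for 22: compare at each node
Path: [29, 18, 22]


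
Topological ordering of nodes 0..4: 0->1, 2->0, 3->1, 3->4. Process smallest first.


Kahn's algorithm, process smallest node first
Order: [2, 0, 3, 1, 4]


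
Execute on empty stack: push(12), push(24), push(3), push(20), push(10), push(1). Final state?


push(12) -> [12]
push(24) -> [12, 24]
push(3) -> [12, 24, 3]
push(20) -> [12, 24, 3, 20]
push(10) -> [12, 24, 3, 20, 10]
push(1) -> [12, 24, 3, 20, 10, 1]
Final stack (bottom to top): [12, 24, 3, 20, 10, 1]


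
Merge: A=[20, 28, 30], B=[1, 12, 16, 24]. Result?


Compare heads, take smaller each step.
Merged: [1, 12, 16, 20, 24, 28, 30]


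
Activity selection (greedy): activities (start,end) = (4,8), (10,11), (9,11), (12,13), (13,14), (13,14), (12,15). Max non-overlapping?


Greedy: pick earliest-ending, then skip overlaps.
Selected (4 activities): [(4, 8), (10, 11), (12, 13), (13, 14)]


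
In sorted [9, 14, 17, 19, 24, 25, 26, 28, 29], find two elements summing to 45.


Two pointers: lo=0, hi=8
Found pair: (17, 28) summing to 45


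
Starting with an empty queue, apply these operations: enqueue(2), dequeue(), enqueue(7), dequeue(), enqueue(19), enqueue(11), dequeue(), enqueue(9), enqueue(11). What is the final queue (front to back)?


enqueue(2) -> [2]
dequeue() returns 2 -> []
enqueue(7) -> [7]
dequeue() returns 7 -> []
enqueue(19) -> [19]
enqueue(11) -> [19, 11]
dequeue() returns 19 -> [11]
enqueue(9) -> [11, 9]
enqueue(11) -> [11, 9, 11]
Final queue (front to back): [11, 9, 11]


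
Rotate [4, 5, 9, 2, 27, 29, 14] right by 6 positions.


Right rotate by 6: [5, 9, 2, 27, 29, 14, 4]


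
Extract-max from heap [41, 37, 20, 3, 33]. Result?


Max = 41
Replace root with last, heapify down
Resulting heap: [37, 33, 20, 3]


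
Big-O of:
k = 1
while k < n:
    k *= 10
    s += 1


Per nesting level: O(log n) = O(log n)
Complexity: O(log n)
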